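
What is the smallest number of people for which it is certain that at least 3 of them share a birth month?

There are 12 months of the year acting as pigeonholes.
With 12 × 2 = 24 people we could place exactly 2 in each, with no class reaching 3.
One more forces some class to hold 3, so 24 + 1 = 25.

25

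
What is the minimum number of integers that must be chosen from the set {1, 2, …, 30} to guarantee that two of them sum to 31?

16

Partition {1, …, 30} into 15 pairs: {1,30}, {2,29}, …, {15,16}.
Choosing 15 integers — say the integers 1 through 15 — takes one from each pair and avoids the property.
Choosing 16 forces two into the same pair by pigeonhole, and those sum to 31. So 16.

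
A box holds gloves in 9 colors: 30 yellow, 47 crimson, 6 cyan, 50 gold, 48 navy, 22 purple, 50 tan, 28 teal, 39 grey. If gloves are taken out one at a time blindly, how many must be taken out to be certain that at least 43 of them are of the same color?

294

Treat the 9 colors as pigeonholes.
In the worst case we take at most 42 of each color, but all 30 yellow, all 6 cyan, all 22 purple, all 28 teal, and all 39 grey (fewer than 42), giving 30 + 42 + 6 + 42 + 42 + 22 + 42 + 28 + 39 = 293.
One more glove then forces some color to 43, so 293 + 1 = 294.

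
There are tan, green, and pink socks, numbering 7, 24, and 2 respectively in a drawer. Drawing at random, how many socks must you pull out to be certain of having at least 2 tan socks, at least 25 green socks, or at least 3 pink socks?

28

Each of the 3 colors has its own threshold; avoid all of them simultaneously.
The worst case stops just short of every target: 1 tan, 24 green, 2 pink — 1 + 24 + 2 = 27 socks.
One more sock must push some color to its target, so 27 + 1 = 28.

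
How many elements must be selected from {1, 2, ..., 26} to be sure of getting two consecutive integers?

Partition {1, …, 26} into 13 pairs: {1,2}, {3,4}, …, {25,26}.
Choosing 13 integers — say the 13 even numbers 2, 4, …, 26 — takes one from each pair and avoids the property.
Choosing 14 forces two into the same pair by pigeonhole, and those are consecutive. So 14.

14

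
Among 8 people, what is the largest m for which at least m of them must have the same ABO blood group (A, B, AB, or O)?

There are 4 ABO blood groups, which serve as the pigeonholes.
If each of the 4 ABO blood groups held at most 1, the total would be at most 4 × 1 = 4 < 8, a contradiction.
So at least one holds ⌈8/4⌉ = 2.

2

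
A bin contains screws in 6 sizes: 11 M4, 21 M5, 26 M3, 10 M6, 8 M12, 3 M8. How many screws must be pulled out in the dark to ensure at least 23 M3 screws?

To avoid M3 screws as long as possible, exhaust the other 5 sizes first.
The worst case draws every non-M3 screw first: 11 + 21 + 10 + 8 + 3 = 53.
The next 23 draws are then forced to be M3, giving 53 + 23 = 76.

76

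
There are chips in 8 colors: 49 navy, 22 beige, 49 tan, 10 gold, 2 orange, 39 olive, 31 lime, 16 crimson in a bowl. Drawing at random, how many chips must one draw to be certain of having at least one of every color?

217

The hardest color to obtain is orange: we could draw every other chip first — 218 − 2 = 216 chips — without a single orange one.
The next draw must be orange, so 216 + 1 = 217.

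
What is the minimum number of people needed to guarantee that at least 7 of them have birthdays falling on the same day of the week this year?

43

There are 7 days of the week acting as pigeonholes.
With 7 × 6 = 42 people we could place exactly 6 in each, with no class reaching 7.
One more forces some class to hold 7, so 42 + 1 = 43.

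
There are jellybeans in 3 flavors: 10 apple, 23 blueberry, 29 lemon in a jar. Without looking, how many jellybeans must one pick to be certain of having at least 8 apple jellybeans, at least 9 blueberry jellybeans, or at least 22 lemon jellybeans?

37

The worst case stops just short of every target: 7 apple, 8 blueberry, 21 lemon — 7 + 8 + 21 = 36 jellybeans.
One more jellybean must push some flavor to its target, so 36 + 1 = 37.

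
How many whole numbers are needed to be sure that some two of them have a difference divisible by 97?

98

Two integers differ by a multiple of 97 exactly when they share a remainder mod 97.
There are 97 residue classes mod 97, so 97 integers can all lie in distinct classes.
One more integer must repeat a residue, giving a difference divisible by 97. So n = 97 + 1 = 98.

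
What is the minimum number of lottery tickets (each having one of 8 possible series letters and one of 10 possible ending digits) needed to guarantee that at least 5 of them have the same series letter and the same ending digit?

321

There are 8 × 10 = 80 (series letter, ending digit) combinations acting as pigeonholes.
With 80 × 4 = 320 lottery tickets we could place exactly 4 in each, with no (series letter, ending digit) pair reaching 5.
One more forces some (series letter, ending digit) pair to hold 5, so 320 + 1 = 321.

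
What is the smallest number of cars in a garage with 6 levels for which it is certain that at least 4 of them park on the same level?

19

There are 6 levels acting as pigeonholes.
With 6 × 3 = 18 cars we could place exactly 3 in each, with no class reaching 4.
One more forces some class to hold 4, so 18 + 1 = 19.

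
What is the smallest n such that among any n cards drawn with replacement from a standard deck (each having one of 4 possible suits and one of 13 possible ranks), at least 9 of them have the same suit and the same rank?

There are 4 × 13 = 52 (suit, rank) combinations acting as pigeonholes.
With 52 × 8 = 416 cards drawn with replacement from a standard deck we could place exactly 8 in each, with no (suit, rank) pair reaching 9.
One more forces some (suit, rank) pair to hold 9, so 416 + 1 = 417.

417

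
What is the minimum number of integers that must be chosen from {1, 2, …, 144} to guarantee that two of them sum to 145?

Partition {1, …, 144} into 72 pairs: {1,144}, {2,143}, …, {72,73}.
Choosing 72 integers — say the integers 1 through 72 — takes one from each pair and avoids the property.
Choosing 73 forces two into the same pair by pigeonhole, and those sum to 145. So 73.

73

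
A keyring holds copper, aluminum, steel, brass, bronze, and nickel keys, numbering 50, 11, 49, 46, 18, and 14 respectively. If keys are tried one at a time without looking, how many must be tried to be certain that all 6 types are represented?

The hardest type to obtain is aluminum: we could draw every other key first — 188 − 11 = 177 keys — without a single aluminum one.
The next draw must be aluminum, so 177 + 1 = 178.

178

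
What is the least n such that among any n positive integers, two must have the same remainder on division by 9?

Two integers differ by a multiple of 9 exactly when they share a remainder mod 9.
There are 9 residue classes mod 9, so 9 integers can all lie in distinct classes.
One more integer must repeat a residue, giving a difference divisible by 9. So n = 9 + 1 = 10.

10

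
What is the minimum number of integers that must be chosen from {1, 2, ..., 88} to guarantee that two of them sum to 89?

Partition {1, …, 88} into 44 pairs: {1,88}, {2,87}, …, {44,45}.
Choosing 44 integers — say the integers 1 through 44 — takes one from each pair and avoids the property.
Choosing 45 forces two into the same pair by pigeonhole, and those sum to 89. So 45.

45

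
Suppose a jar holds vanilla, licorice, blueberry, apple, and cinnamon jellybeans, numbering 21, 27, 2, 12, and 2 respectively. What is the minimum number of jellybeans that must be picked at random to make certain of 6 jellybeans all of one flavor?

Treat the 5 flavors as pigeonholes.
In the worst case we take at most 5 of each flavor, but all 2 blueberry and all 2 cinnamon (fewer than 5), giving 5 + 5 + 2 + 5 + 2 = 19.
One more jellybean then forces some flavor to 6, so 19 + 1 = 20.

20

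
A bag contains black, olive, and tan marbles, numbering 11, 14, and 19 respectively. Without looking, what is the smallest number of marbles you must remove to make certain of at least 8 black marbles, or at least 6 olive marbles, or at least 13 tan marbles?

25

Each of the 3 colors has its own threshold; avoid all of them simultaneously.
The worst case stops just short of every target: 7 black, 5 olive, 12 tan — 7 + 5 + 12 = 24 marbles.
One more marble must push some color to its target, so 24 + 1 = 25.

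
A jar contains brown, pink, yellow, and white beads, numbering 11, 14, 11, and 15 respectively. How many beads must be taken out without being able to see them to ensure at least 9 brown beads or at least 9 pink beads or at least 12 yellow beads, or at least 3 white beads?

The worst case stops just short of every target: 8 brown, 8 pink, 11 yellow, 2 white — 8 + 8 + 11 + 2 = 29 beads.
One more bead must push some color to its target, so 29 + 1 = 30.

30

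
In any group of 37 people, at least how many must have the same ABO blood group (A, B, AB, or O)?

10

There are 4 ABO blood groups, which serve as the pigeonholes.
If each of the 4 ABO blood groups held at most 9, the total would be at most 4 × 9 = 36 < 37, a contradiction.
So at least one holds ⌈37/4⌉ = 10.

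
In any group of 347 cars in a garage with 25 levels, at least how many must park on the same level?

14

The 347 cars fall into 25 levels.
If each of the 25 levels held at most 13, the total would be at most 25 × 13 = 325 < 347, a contradiction.
So at least one holds ⌈347/25⌉ = 14.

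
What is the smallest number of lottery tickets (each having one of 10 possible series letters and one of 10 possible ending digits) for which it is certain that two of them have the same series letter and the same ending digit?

There are 10 × 10 = 100 (series letter, ending digit) combinations acting as pigeonholes.
With 100 lottery tickets we could place one in each, avoiding any repeat.
One more forces some (series letter, ending digit) pair to hold 2, so 100 + 1 = 101.

101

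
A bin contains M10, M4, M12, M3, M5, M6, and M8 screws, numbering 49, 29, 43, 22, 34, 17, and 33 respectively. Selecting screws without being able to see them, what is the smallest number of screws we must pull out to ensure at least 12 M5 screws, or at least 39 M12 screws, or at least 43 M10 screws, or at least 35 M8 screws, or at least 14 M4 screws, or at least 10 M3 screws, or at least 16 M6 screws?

The worst case stops just short of every target: 42 M10, 13 M4, 38 M12, 9 M3, 11 M5, 15 M6, all 33 M8 — 42 + 13 + 38 + 9 + 11 + 15 + 33 = 161 screws.
One more screw must push some size to its target, so 161 + 1 = 162.

162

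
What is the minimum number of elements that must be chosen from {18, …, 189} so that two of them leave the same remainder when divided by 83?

Group the integers by remainder mod 83; there are 83 residue classes, each nonempty in this range.
Choosing one from each class (83 integers) avoids any shared remainder.
One more choice must repeat a class, so two differ by a multiple of 83. Hence 83 + 1 = 84.

84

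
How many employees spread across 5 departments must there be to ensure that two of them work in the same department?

There are 5 departments acting as pigeonholes.
With 5 employees we could place one in each, avoiding any repeat.
One more forces some class to hold 2, so 5 + 1 = 6.

6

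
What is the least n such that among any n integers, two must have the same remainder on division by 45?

46

Use the pigeonhole principle on residue classes: two integers differ by a multiple of 45 exactly when they share a remainder mod 45.
There are 45 residue classes mod 45, so 45 integers can all lie in distinct classes.
One more integer must repeat a residue, giving a difference divisible by 45. So n = 45 + 1 = 46.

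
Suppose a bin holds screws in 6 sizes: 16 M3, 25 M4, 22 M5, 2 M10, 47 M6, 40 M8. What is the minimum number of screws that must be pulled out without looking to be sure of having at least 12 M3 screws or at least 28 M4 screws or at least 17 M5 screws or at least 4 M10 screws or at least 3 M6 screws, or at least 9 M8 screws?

65

The worst case stops just short of every target: 11 M3, all 25 M4, 16 M5, all 2 M10, 2 M6, 8 M8 — 11 + 25 + 16 + 2 + 2 + 8 = 64 screws.
One more screw must push some size to its target, so 64 + 1 = 65.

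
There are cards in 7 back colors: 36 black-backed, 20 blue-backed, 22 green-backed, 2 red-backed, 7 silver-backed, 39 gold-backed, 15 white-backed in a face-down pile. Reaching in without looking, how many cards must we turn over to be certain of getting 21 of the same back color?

Treat the 7 back colors as pigeonholes.
In the worst case we take at most 20 of each back color, but all 2 red-backed, all 7 silver-backed, and all 15 white-backed (fewer than 20), giving 20 + 20 + 20 + 2 + 7 + 20 + 15 = 104.
One more card then forces some back color to 21, so 104 + 1 = 105.

105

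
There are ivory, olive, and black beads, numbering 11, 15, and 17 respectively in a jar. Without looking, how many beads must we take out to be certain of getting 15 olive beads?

43

To avoid olive beads as long as possible, exhaust the other 2 colors first.
The worst case draws every non-olive bead first: 11 + 17 = 28.
The next 15 draws are then forced to be olive, giving 28 + 15 = 43.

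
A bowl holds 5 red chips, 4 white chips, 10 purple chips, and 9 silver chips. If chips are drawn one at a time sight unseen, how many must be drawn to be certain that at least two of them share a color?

5

Treat the 4 colors as pigeonholes.
The worst case takes 1 chip of each color without reaching 2 of any: 4 × 1 = 4.
The next chip must bring some color to 2, so 4 + 1 = 5.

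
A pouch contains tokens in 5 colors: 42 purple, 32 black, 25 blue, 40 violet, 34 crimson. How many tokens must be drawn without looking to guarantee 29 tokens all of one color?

138

In the worst case we take at most 28 of each color, but all 25 blue (fewer than 28), giving 28 + 28 + 25 + 28 + 28 = 137.
One more token then forces some color to 29, so 137 + 1 = 138.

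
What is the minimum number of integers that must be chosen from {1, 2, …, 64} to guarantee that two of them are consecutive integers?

33

Partition {1, …, 64} into 32 pairs: {1,2}, {3,4}, …, {63,64}.
Choosing 32 integers — say the 32 even numbers 2, 4, …, 64 — takes one from each pair and avoids the property.
Choosing 33 forces two into the same pair by pigeonhole, and those are consecutive. So 33.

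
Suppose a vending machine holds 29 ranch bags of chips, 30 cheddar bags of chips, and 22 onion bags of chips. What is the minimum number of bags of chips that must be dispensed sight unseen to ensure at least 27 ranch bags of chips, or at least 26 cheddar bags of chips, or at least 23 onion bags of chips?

The worst case stops just short of every target: 26 ranch, 25 cheddar, 22 onion — 26 + 25 + 22 = 73 bags of chips.
One more bag of chips must push some flavor to its target, so 73 + 1 = 74.

74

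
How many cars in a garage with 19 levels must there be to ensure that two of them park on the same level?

20

There are 19 levels acting as pigeonholes.
With 19 cars we could place one in each, avoiding any repeat.
One more forces some class to hold 2, so 19 + 1 = 20.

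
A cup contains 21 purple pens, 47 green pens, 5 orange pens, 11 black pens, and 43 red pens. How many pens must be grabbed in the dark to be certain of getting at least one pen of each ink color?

The hardest ink color to obtain is orange: we could draw every other pen first — 127 − 5 = 122 pens — without a single orange one.
The next draw must be orange, so 122 + 1 = 123.

123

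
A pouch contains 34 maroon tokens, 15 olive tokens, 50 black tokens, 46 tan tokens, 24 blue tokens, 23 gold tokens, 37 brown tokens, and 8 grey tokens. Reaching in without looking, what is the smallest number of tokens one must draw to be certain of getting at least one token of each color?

230

The hardest color to obtain is grey: we could draw every other token first — 237 − 8 = 229 tokens — without a single grey one.
The next draw must be grey, so 229 + 1 = 230.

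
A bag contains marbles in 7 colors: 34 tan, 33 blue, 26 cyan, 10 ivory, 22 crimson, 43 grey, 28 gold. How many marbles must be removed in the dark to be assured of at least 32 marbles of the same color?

180

In the worst case we take at most 31 of each color, but all 26 cyan, all 10 ivory, all 22 crimson, and all 28 gold (fewer than 31), giving 31 + 31 + 26 + 10 + 22 + 31 + 28 = 179.
One more marble then forces some color to 32, so 179 + 1 = 180.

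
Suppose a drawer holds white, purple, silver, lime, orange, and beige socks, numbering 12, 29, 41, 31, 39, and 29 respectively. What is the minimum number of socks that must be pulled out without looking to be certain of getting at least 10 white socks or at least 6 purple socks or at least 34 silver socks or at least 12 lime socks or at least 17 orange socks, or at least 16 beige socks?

90

The worst case stops just short of every target: 9 white, 5 purple, 33 silver, 11 lime, 16 orange, 15 beige — 9 + 5 + 33 + 11 + 16 + 15 = 89 socks.
One more sock must push some color to its target, so 89 + 1 = 90.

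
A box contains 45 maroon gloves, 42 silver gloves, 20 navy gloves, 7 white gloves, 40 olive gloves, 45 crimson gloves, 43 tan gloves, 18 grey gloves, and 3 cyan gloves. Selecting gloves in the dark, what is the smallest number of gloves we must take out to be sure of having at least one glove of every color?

The hardest color to obtain is cyan: we could draw every other glove first — 263 − 3 = 260 gloves — without a single cyan one.
The next draw must be cyan, so 260 + 1 = 261.

261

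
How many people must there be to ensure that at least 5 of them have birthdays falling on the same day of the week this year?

29

There are 7 days of the week acting as pigeonholes.
With 7 × 4 = 28 people we could place exactly 4 in each, with no class reaching 5.
One more forces some class to hold 5, so 28 + 1 = 29.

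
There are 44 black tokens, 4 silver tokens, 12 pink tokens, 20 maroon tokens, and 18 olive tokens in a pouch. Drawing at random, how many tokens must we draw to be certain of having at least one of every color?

The hardest color to obtain is silver: we could draw every other token first — 98 − 4 = 94 tokens — without a single silver one.
The next draw must be silver, so 94 + 1 = 95.

95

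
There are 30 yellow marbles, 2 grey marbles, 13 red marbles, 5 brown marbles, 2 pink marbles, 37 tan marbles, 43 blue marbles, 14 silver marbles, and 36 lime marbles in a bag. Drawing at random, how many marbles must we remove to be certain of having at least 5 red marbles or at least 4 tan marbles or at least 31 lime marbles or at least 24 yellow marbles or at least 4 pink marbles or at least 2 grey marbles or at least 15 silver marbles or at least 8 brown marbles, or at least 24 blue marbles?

The worst case stops just short of every target: 23 yellow, 1 grey, 4 red, all 5 brown, all 2 pink, 3 tan, 23 blue, 14 silver, 30 lime — 23 + 1 + 4 + 5 + 2 + 3 + 23 + 14 + 30 = 105 marbles.
One more marble must push some color to its target, so 105 + 1 = 106.

106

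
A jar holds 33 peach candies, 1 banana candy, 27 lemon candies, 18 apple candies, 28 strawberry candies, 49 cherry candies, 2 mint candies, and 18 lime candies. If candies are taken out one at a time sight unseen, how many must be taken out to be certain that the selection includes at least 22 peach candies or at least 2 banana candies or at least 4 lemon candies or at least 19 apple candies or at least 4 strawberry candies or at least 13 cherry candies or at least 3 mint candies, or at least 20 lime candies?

The worst case stops just short of every target: 21 peach, 1 banana, 3 lemon, 18 apple, 3 strawberry, 12 cherry, 2 mint, all 18 lime — 21 + 1 + 3 + 18 + 3 + 12 + 2 + 18 = 78 candies.
One more candy must push some flavor to its target, so 78 + 1 = 79.

79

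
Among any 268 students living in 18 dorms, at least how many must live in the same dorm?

The 268 students fall into 18 dorms.
If each of the 18 dorms held at most 14, the total would be at most 18 × 14 = 252 < 268, a contradiction.
So at least one holds ⌈268/18⌉ = 15.

15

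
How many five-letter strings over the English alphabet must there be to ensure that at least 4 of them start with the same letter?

There are 26 possible first letters acting as pigeonholes.
With 26 × 3 = 78 five-letter strings over the English alphabet we could place exactly 3 in each, with no class reaching 4.
One more forces some class to hold 4, so 78 + 1 = 79.

79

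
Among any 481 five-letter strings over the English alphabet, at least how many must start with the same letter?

The 481 five-letter strings over the English alphabet fall into 26 possible first letters.
If each of the 26 possible first letters held at most 18, the total would be at most 26 × 18 = 468 < 481, a contradiction.
So at least one holds ⌈481/26⌉ = 19.

19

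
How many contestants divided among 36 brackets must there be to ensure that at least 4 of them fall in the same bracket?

109

There are 36 brackets acting as pigeonholes.
With 36 × 3 = 108 contestants we could place exactly 3 in each, with no class reaching 4.
One more forces some class to hold 4, so 108 + 1 = 109.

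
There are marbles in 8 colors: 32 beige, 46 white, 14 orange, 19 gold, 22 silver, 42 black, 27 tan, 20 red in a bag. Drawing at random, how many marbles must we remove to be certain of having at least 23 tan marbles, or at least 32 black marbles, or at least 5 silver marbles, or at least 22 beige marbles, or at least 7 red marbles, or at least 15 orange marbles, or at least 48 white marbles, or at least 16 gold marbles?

160

The worst case stops just short of every target: 21 beige, all 46 white, 14 orange, 15 gold, 4 silver, 31 black, 22 tan, 6 red — 21 + 46 + 14 + 15 + 4 + 31 + 22 + 6 = 159 marbles.
One more marble must push some color to its target, so 159 + 1 = 160.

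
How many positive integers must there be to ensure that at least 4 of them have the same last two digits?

There are 100 possible two-digit endings acting as pigeonholes.
With 100 × 3 = 300 positive integers we could place exactly 3 in each, with no class reaching 4.
One more forces some class to hold 4, so 300 + 1 = 301.

301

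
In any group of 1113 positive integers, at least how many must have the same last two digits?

The 1113 positive integers fall into 100 possible two-digit endings.
If each of the 100 possible two-digit endings held at most 11, the total would be at most 100 × 11 = 1100 < 1113, a contradiction.
So at least one holds ⌈1113/100⌉ = 12.

12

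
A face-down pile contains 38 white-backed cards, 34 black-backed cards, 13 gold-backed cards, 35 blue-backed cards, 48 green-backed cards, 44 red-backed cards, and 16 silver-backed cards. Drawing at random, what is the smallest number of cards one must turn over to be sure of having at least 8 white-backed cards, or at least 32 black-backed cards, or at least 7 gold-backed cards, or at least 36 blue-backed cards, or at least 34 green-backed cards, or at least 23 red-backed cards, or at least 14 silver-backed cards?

Each of the 7 back colors has its own threshold; avoid all of them simultaneously.
The worst case stops just short of every target: 7 white-backed, 31 black-backed, 6 gold-backed, 35 blue-backed, 33 green-backed, 22 red-backed, 13 silver-backed — 7 + 31 + 6 + 35 + 33 + 22 + 13 = 147 cards.
One more card must push some back color to its target, so 147 + 1 = 148.

148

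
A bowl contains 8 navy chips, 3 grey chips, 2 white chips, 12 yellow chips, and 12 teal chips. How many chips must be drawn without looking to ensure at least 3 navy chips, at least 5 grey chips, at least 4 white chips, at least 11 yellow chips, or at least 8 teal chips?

The worst case stops just short of every target: 2 navy, all 3 grey, all 2 white, 10 yellow, 7 teal — 2 + 3 + 2 + 10 + 7 = 24 chips.
One more chip must push some color to its target, so 24 + 1 = 25.

25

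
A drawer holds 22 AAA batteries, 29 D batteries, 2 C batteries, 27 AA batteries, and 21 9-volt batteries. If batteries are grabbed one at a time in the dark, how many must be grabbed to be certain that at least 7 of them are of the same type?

27

In the worst case we take at most 6 of each type, but all 2 C (fewer than 6), giving 6 + 6 + 2 + 6 + 6 = 26.
One more battery then forces some type to 7, so 26 + 1 = 27.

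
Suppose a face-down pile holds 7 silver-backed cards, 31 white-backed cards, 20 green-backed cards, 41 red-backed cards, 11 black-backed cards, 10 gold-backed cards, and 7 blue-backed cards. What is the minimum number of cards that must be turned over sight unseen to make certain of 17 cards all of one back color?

Treat the 7 back colors as pigeonholes.
In the worst case we take at most 16 of each back color, but all 7 silver-backed, all 11 black-backed, all 10 gold-backed, and all 7 blue-backed (fewer than 16), giving 7 + 16 + 16 + 16 + 11 + 10 + 7 = 83.
One more card then forces some back color to 17, so 83 + 1 = 84.

84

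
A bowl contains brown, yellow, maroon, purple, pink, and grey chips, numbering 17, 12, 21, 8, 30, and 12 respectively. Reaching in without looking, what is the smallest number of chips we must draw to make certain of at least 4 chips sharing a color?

19

The worst case takes 3 chips of each color without reaching 4 of any: 6 × 3 = 18.
The next chip must bring some color to 4, so 18 + 1 = 19.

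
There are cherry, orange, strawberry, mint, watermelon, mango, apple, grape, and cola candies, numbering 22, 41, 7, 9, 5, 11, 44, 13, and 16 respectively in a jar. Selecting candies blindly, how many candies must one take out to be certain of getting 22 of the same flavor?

In the worst case we take at most 21 of each flavor, but all 7 strawberry, all 9 mint, all 5 watermelon, all 11 mango, all 13 grape, and all 16 cola (fewer than 21), giving 21 + 21 + 7 + 9 + 5 + 11 + 21 + 13 + 16 = 124.
One more candy then forces some flavor to 22, so 124 + 1 = 125.

125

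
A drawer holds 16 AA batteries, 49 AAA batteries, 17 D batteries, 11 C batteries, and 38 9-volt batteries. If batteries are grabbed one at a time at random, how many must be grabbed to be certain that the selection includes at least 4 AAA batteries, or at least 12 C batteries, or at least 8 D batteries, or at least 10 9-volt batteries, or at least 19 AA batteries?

47

The worst case stops just short of every target: all 16 AA, 3 AAA, 7 D, 11 C, 9 9-volt — 16 + 3 + 7 + 11 + 9 = 46 batteries.
One more battery must push some type to its target, so 46 + 1 = 47.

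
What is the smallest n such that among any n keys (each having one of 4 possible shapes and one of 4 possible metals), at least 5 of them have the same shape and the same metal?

65

There are 4 × 4 = 16 (shape, metal) combinations acting as pigeonholes.
With 16 × 4 = 64 keys we could place exactly 4 in each, with no (shape, metal) pair reaching 5.
One more forces some (shape, metal) pair to hold 5, so 64 + 1 = 65.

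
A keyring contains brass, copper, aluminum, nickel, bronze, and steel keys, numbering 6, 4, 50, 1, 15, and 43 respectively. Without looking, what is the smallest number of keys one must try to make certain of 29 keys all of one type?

83

Treat the 6 types as pigeonholes.
In the worst case we take at most 28 of each type, but all 6 brass, all 4 copper, all 1 nickel, and all 15 bronze (fewer than 28), giving 6 + 4 + 28 + 1 + 15 + 28 = 82.
One more key then forces some type to 29, so 82 + 1 = 83.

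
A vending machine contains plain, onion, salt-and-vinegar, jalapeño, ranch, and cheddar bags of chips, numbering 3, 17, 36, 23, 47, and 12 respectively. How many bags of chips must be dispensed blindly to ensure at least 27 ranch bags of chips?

To avoid ranch bags of chips as long as possible, exhaust the other 5 flavors first.
The worst case draws every non-ranch bag of chips first: 3 + 17 + 36 + 23 + 12 = 91.
The next 27 draws are then forced to be ranch, giving 91 + 27 = 118.

118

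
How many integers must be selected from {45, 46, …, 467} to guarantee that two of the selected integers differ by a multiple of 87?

88

Group the integers by remainder mod 87; there are 87 residue classes, each nonempty in this range.
Choosing one from each class (87 integers) avoids any shared remainder.
One more choice must repeat a class, so two differ by a multiple of 87. Hence 87 + 1 = 88.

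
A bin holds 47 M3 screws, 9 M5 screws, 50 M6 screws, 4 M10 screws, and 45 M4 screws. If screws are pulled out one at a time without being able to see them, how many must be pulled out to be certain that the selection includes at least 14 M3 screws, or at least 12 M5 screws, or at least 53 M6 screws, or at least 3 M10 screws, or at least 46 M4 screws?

120

Each of the 5 sizes has its own threshold; avoid all of them simultaneously.
The worst case stops just short of every target: 13 M3, all 9 M5, all 50 M6, 2 M10, 45 M4 — 13 + 9 + 50 + 2 + 45 = 119 screws.
One more screw must push some size to its target, so 119 + 1 = 120.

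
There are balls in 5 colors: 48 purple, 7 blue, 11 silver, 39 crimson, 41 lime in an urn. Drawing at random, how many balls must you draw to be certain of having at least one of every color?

140

The hardest color to obtain is blue: we could draw every other ball first — 146 − 7 = 139 balls — without a single blue one.
The next draw must be blue, so 139 + 1 = 140.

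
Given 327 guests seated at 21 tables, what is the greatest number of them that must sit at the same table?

16

If each of the 21 tables held at most 15, the total would be at most 21 × 15 = 315 < 327, a contradiction.
So at least one holds ⌈327/21⌉ = 16.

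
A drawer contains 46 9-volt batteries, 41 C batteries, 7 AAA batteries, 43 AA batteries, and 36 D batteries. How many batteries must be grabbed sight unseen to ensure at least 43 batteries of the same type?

In the worst case we take at most 42 of each type, but all 41 C, all 7 AAA, and all 36 D (fewer than 42), giving 42 + 41 + 7 + 42 + 36 = 168.
One more battery then forces some type to 43, so 168 + 1 = 169.

169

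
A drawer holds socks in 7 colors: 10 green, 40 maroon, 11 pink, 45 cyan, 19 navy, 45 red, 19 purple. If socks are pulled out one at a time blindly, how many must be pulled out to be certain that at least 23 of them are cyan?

The worst case draws every non-cyan sock first: 10 + 40 + 11 + 19 + 45 + 19 = 144.
The next 23 draws are then forced to be cyan, giving 144 + 23 = 167.

167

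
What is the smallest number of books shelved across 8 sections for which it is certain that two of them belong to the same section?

9

There are 8 sections acting as pigeonholes.
With 8 books we could place one in each, avoiding any repeat.
One more forces some class to hold 2, so 8 + 1 = 9.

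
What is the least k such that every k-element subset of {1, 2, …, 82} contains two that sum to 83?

42

Partition {1, …, 82} into 41 pairs: {1,82}, {2,81}, …, {41,42}.
Choosing 41 integers — say the integers 1 through 41 — takes one from each pair and avoids the property.
Choosing 42 forces two into the same pair by pigeonhole, and those sum to 83. So 42.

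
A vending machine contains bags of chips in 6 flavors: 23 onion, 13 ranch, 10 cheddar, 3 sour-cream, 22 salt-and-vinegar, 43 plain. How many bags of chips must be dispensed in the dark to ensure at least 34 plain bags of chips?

105

The worst case draws every non-plain bag of chips first: 23 + 13 + 10 + 3 + 22 = 71.
The next 34 draws are then forced to be plain, giving 71 + 34 = 105.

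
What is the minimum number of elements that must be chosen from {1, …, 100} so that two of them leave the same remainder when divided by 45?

46

Use the pigeonhole principle on residue classes: group the integers by remainder mod 45; there are 45 residue classes, each nonempty in this range.
Choosing one from each class (45 integers) avoids any shared remainder.
One more choice must repeat a class, so two differ by a multiple of 45. Hence 45 + 1 = 46.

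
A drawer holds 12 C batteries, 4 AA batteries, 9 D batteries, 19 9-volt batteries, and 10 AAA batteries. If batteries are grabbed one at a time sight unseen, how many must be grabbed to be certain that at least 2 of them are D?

The worst case draws every non-D battery first: 12 + 4 + 19 + 10 = 45.
The next 2 draws are then forced to be D, giving 45 + 2 = 47.

47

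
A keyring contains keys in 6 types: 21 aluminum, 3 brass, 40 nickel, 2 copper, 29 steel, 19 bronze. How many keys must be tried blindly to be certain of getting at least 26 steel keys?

To avoid steel keys as long as possible, exhaust the other 5 types first.
The worst case draws every non-steel key first: 21 + 3 + 40 + 2 + 19 = 85.
The next 26 draws are then forced to be steel, giving 85 + 26 = 111.

111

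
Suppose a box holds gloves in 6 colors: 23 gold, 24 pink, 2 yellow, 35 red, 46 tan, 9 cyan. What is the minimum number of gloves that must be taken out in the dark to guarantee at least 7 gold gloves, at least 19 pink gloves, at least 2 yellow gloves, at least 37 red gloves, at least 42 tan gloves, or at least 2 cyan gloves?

103

The worst case stops just short of every target: 6 gold, 18 pink, 1 yellow, all 35 red, 41 tan, 1 cyan — 6 + 18 + 1 + 35 + 41 + 1 = 102 gloves.
One more glove must push some color to its target, so 102 + 1 = 103.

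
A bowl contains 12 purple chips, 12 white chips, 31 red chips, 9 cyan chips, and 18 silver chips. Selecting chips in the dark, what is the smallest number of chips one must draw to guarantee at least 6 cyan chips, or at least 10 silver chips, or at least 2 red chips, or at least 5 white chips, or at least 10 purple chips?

29

The worst case stops just short of every target: 9 purple, 4 white, 1 red, 5 cyan, 9 silver — 9 + 4 + 1 + 5 + 9 = 28 chips.
One more chip must push some color to its target, so 28 + 1 = 29.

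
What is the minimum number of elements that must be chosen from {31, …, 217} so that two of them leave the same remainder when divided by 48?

Group the integers by remainder mod 48; there are 48 residue classes, each nonempty in this range.
Choosing one from each class (48 integers) avoids any shared remainder.
One more choice must repeat a class, so two differ by a multiple of 48. Hence 48 + 1 = 49.

49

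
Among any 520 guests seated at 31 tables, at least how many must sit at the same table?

17

The 520 guests fall into 31 tables.
If each of the 31 tables held at most 16, the total would be at most 31 × 16 = 496 < 520, a contradiction.
So at least one holds ⌈520/31⌉ = 17.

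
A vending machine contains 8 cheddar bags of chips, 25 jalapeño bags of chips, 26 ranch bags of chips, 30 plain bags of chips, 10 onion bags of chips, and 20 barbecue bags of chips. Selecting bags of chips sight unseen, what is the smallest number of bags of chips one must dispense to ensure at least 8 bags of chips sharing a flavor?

43

The worst case takes 7 bags of chips of each flavor without reaching 8 of any: 6 × 7 = 42.
The next bag of chips must bring some flavor to 8, so 42 + 1 = 43.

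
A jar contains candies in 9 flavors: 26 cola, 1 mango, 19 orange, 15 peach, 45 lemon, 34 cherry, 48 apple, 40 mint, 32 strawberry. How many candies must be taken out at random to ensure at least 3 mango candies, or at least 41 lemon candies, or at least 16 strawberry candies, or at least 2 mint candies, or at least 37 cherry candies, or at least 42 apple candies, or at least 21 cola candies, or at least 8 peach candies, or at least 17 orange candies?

The worst case stops just short of every target: 20 cola, all 1 mango, 16 orange, 7 peach, 40 lemon, all 34 cherry, 41 apple, 1 mint, 15 strawberry — 20 + 1 + 16 + 7 + 40 + 34 + 41 + 1 + 15 = 175 candies.
One more candy must push some flavor to its target, so 175 + 1 = 176.

176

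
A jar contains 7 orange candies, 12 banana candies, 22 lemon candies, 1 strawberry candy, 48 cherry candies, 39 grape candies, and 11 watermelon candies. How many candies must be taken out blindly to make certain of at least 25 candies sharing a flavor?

In the worst case we take at most 24 of each flavor, but all 7 orange, all 12 banana, all 22 lemon, all 1 strawberry, and all 11 watermelon (fewer than 24), giving 7 + 12 + 22 + 1 + 24 + 24 + 11 = 101.
One more candy then forces some flavor to 25, so 101 + 1 = 102.

102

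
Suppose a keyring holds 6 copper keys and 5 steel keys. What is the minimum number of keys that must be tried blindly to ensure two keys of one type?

3

Treat the 2 types as pigeonholes.
The worst case takes 1 key of each type without reaching 2 of any: 2 × 1 = 2.
The next key must bring some type to 2, so 2 + 1 = 3.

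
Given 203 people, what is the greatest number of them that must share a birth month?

There are 12 months of the year, which serve as the pigeonholes.
If each of the 12 months of the year held at most 16, the total would be at most 12 × 16 = 192 < 203, a contradiction.
So at least one holds ⌈203/12⌉ = 17.

17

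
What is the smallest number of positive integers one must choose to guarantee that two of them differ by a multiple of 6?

7

Use the pigeonhole principle on residue classes: two integers differ by a multiple of 6 exactly when they share a remainder mod 6.
There are 6 residue classes mod 6, so 6 integers can all lie in distinct classes.
One more integer must repeat a residue, giving a difference divisible by 6. So n = 6 + 1 = 7.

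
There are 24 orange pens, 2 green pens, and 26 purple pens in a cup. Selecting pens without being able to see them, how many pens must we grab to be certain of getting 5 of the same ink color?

In the worst case we take at most 4 of each ink color, but all 2 green (fewer than 4), giving 4 + 2 + 4 = 10.
One more pen then forces some ink color to 5, so 10 + 1 = 11.

11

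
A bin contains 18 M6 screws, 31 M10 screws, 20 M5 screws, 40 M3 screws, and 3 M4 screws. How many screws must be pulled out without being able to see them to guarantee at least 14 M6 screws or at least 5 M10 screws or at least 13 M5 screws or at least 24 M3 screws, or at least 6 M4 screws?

56

Each of the 5 sizes has its own threshold; avoid all of them simultaneously.
The worst case stops just short of every target: 13 M6, 4 M10, 12 M5, 23 M3, all 3 M4 — 13 + 4 + 12 + 23 + 3 = 55 screws.
One more screw must push some size to its target, so 55 + 1 = 56.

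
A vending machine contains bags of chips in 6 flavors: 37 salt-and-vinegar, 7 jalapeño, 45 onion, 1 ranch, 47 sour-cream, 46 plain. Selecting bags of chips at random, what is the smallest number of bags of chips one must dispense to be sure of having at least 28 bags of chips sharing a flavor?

117

In the worst case we take at most 27 of each flavor, but all 7 jalapeño and all 1 ranch (fewer than 27), giving 27 + 7 + 27 + 1 + 27 + 27 = 116.
One more bag of chips then forces some flavor to 28, so 116 + 1 = 117.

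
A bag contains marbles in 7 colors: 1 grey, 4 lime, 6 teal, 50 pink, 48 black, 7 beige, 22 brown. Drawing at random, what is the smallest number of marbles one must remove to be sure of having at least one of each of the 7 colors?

138

The hardest color to obtain is grey: we could draw every other marble first — 138 − 1 = 137 marbles — without a single grey one.
The next draw must be grey, so 137 + 1 = 138.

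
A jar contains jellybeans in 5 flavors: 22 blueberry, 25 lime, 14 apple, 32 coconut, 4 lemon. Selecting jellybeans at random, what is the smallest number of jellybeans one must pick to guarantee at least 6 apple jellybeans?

To avoid apple jellybeans as long as possible, exhaust the other 4 flavors first.
The worst case draws every non-apple jellybean first: 22 + 25 + 32 + 4 = 83.
The next 6 draws are then forced to be apple, giving 83 + 6 = 89.

89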